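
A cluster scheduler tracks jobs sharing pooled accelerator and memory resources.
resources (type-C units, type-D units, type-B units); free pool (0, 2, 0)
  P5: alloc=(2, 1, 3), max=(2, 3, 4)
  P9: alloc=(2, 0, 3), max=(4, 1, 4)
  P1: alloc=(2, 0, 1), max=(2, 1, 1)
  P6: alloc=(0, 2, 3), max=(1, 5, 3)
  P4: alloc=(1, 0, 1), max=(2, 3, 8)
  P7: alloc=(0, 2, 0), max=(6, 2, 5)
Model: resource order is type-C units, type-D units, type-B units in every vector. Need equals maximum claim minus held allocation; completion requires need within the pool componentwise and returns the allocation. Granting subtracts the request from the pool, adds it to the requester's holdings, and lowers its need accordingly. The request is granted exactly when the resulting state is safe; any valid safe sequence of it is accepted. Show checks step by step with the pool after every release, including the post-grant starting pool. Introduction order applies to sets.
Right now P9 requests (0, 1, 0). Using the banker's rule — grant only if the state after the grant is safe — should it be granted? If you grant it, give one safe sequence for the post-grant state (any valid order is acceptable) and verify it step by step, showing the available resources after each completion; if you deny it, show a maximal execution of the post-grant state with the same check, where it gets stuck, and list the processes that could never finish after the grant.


GRANT — the state after the grant stays safe, e.g. via P1, P9, P5, P6, P7, P4.
Key observation: after the grant the pool drops to (0, 1, 0), which still lets P1 finish first and unwind the rest.
Check on the post-grant state, step by step:
  pool = (0, 1, 0)
  P1: need (0, 1, 0) fits (0, 1, 0); releases (2, 0, 1), pool now (2, 1, 1)
  P9: need (2, 0, 1) fits (2, 1, 1); releases (2, 1, 3), pool now (4, 2, 4)
  P5: need (0, 2, 1) fits (4, 2, 4); releases (2, 1, 3), pool now (6, 3, 7)
  P6: need (1, 3, 0) fits (6, 3, 7); releases (0, 2, 3), pool now (6, 5, 10)
  P7: need (6, 0, 5) fits (6, 5, 10); releases (0, 2, 0), pool now (6, 7, 10)
  P4: need (1, 3, 7) fits (6, 7, 10); releases (1, 0, 1), pool now (7, 7, 11)


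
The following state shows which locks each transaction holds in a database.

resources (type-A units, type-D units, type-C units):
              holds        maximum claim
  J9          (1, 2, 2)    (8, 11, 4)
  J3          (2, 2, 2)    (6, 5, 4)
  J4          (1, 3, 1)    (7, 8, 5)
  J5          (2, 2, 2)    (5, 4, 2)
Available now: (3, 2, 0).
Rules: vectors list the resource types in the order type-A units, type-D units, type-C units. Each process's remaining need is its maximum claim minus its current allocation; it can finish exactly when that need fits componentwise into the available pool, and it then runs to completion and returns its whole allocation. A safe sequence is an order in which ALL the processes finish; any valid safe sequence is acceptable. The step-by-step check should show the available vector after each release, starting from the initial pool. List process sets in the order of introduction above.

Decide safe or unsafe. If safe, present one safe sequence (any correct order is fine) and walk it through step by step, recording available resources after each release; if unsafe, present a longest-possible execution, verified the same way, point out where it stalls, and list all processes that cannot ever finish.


SAFE — a valid safe sequence is J5, J3, J4, J9.
Key observation: J5 marks the first exact bind of the order: its need (3, 2, 0) fits the free (3, 2, 0) with zero slack on a requested resource.
Step-by-step check:
  pool = (3, 2, 0)
  J5 needs (3, 2, 0) <= (3, 2, 0) -> finishes; pool += (2, 2, 2) = (5, 4, 2)
  J3 needs (4, 3, 2) <= (5, 4, 2) -> finishes; pool += (2, 2, 2) = (7, 6, 4)
  J4 needs (6, 5, 4) <= (7, 6, 4) -> finishes; pool += (1, 3, 1) = (8, 9, 5)
  J9 needs (7, 9, 2) <= (8, 9, 5) -> finishes; pool += (1, 2, 2) = (9, 11, 7)


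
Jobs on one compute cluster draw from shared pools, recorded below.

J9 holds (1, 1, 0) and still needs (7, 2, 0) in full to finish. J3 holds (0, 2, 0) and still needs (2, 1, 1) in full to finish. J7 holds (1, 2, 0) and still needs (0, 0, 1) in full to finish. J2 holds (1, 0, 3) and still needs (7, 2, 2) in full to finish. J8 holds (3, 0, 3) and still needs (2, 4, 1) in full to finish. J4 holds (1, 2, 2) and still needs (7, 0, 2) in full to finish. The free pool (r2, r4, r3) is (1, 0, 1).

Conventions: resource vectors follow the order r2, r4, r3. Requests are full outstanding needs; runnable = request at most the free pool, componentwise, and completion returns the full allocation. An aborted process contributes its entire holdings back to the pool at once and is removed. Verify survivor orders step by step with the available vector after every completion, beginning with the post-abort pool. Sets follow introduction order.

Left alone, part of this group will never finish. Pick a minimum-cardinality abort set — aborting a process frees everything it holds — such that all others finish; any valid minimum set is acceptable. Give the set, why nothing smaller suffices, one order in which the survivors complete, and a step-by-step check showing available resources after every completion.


The answer: abort J2 and J4.
Key observation: J9 could never have finished before the abort; with (2, 2, 5) returned by J2 and J4, it fits at step 4.
No one abort is enough; case by case: J9 alone leaves J2 blocked (short on r2); J3 alone leaves J9 blocked (short on r2); J7 alone leaves J9 blocked (short on r2); J2 alone leaves J9 blocked (short on r2); J8 alone leaves J9 blocked (short on r2); J4 alone leaves J9 blocked (short on r2).
Survivors finish in the order: J7, J3, J8, J9. Step-by-step check (pool after the aborts first):
  pool = (3, 2, 6)
  run J7 (needs (0, 0, 1), free (3, 2, 6)); after release of (1, 2, 0) the pool is (4, 4, 6)
  run J3 (needs (2, 1, 1), free (4, 4, 6)); after release of (0, 2, 0) the pool is (4, 6, 6)
  run J8 (needs (2, 4, 1), free (4, 6, 6)); after release of (3, 0, 3) the pool is (7, 6, 9)
  run J9 (needs (7, 2, 0), free (7, 6, 9)); after release of (1, 1, 0) the pool is (8, 7, 9)


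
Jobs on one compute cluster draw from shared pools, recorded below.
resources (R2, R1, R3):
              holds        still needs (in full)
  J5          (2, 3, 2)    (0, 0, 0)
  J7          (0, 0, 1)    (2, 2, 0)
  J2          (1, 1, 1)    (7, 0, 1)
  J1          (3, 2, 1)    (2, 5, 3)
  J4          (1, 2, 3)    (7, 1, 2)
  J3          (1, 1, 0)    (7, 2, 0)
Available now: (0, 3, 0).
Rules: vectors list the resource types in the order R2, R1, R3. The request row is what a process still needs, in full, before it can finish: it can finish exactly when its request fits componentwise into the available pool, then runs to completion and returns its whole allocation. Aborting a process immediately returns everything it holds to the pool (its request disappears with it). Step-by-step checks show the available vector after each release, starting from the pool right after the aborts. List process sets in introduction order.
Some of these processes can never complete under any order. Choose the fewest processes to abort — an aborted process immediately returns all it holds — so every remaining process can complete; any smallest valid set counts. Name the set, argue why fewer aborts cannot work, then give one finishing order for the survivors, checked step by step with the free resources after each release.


The answer: abort J2 and J4.
Key observation: no ordering could ever have run J3 before the abort of J2 and J4; with (2, 3, 4) back in the pool it fits at step 4.
Why nothing smaller works — every single abort fails: J5 alone leaves J2 blocked (short on R2); J7 alone leaves J2 blocked (short on R2); J2 alone leaves J4 blocked (short on R2); J1 alone leaves J2 blocked (short on R2); J4 alone leaves J2 blocked (short on R2); J3 alone leaves J2 blocked (short on R2).
One survivor order: J5, J1, J7, J3. Verifying each step (post-abort pool first):
  pool = (2, 6, 4)
  run J5 (needs (0, 0, 0), free (2, 6, 4)); after release of (2, 3, 2) the pool is (4, 9, 6)
  run J1 (needs (2, 5, 3), free (4, 9, 6)); after release of (3, 2, 1) the pool is (7, 11, 7)
  run J7 (needs (2, 2, 0), free (7, 11, 7)); after release of (0, 0, 1) the pool is (7, 11, 8)
  run J3 (needs (7, 2, 0), free (7, 11, 8)); after release of (1, 1, 0) the pool is (8, 12, 8)


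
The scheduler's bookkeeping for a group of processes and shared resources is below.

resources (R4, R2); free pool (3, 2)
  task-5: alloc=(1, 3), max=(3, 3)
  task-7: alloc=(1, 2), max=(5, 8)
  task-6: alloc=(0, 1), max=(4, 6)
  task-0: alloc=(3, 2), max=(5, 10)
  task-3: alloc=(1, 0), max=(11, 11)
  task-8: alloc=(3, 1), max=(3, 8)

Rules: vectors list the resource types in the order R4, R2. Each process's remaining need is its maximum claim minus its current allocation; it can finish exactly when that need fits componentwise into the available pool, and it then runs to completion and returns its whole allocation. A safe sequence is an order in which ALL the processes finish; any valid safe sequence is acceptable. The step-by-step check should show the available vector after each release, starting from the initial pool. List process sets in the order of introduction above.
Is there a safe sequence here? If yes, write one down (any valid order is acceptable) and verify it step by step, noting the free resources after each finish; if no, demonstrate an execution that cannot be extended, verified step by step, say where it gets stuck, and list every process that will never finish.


SAFE. One safe sequence: task-5, task-6, task-7, task-0, task-8, task-3.
Key observation: at task-6 the run first touches a limit — (4, 5) against (4, 5), exact on a resource it actually requests.
Check, step by step:
  pool = (3, 2)
  task-5: need (2, 0) fits (3, 2); releases (1, 3), pool now (4, 5)
  task-6: need (4, 5) fits (4, 5); releases (0, 1), pool now (4, 6)
  task-7: need (4, 6) fits (4, 6); releases (1, 2), pool now (5, 8)
  task-0: need (2, 8) fits (5, 8); releases (3, 2), pool now (8, 10)
  task-8: need (0, 7) fits (8, 10); releases (3, 1), pool now (11, 11)
  task-3: need (10, 11) fits (11, 11); releases (1, 0), pool now (12, 11)


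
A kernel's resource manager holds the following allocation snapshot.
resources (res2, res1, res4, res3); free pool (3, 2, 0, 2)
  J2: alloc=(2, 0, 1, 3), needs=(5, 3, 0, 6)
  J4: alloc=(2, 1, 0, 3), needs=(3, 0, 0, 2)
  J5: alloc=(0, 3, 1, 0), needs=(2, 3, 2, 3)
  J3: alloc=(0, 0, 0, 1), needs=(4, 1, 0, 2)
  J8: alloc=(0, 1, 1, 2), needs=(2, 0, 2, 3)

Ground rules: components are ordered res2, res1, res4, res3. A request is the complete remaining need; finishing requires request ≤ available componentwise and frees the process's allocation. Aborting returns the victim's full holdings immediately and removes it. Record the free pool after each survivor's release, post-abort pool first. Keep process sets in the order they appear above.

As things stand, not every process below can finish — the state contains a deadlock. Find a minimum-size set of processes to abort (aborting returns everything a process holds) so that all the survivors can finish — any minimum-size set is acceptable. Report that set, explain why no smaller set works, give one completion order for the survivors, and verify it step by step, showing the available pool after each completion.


Minimum abort set: J5.
Key observation: J8 could never have finished before the abort; with (0, 3, 1, 0) returned by J5, it fits at step 4.
Minimality: the empty abort set fails — the state is deadlocked as it stands.
One survivor order: J4, J3, J2, J8. Verifying each step (post-abort pool first):
  pool = (3, 5, 1, 2)
  run J4 (needs (3, 0, 0, 2), free (3, 5, 1, 2)); after release of (2, 1, 0, 3) the pool is (5, 6, 1, 5)
  run J3 (needs (4, 1, 0, 2), free (5, 6, 1, 5)); after release of (0, 0, 0, 1) the pool is (5, 6, 1, 6)
  run J2 (needs (5, 3, 0, 6), free (5, 6, 1, 6)); after release of (2, 0, 1, 3) the pool is (7, 6, 2, 9)
  run J8 (needs (2, 0, 2, 3), free (7, 6, 2, 9)); after release of (0, 1, 1, 2) the pool is (7, 7, 3, 11)


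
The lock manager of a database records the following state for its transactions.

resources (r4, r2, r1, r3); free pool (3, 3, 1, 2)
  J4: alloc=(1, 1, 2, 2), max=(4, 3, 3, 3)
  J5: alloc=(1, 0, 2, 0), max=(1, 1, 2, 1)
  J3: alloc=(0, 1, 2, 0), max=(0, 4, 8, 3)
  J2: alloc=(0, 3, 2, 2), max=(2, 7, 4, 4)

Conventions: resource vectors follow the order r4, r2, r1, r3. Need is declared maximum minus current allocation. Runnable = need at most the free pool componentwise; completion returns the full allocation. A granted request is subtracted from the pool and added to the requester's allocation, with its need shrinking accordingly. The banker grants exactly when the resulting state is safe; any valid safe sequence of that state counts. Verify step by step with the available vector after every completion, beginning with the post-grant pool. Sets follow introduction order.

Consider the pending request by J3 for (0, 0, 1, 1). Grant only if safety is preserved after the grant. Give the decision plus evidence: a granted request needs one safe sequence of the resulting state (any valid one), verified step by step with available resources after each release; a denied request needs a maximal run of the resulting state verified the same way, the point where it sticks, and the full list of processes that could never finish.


GRANT. The post-grant state is safe; one safe sequence: J5, J4, J2, J3.
Key observation: post-grant, (3, 3, 0, 1) remains, and an order beginning with J5 completes everyone.
Step-by-step check of the post-grant state:
  pool = (3, 3, 0, 1)
  J5: need (0, 1, 0, 1) fits (3, 3, 0, 1); releases (1, 0, 2, 0), pool now (4, 3, 2, 1)
  J4: need (3, 2, 1, 1) fits (4, 3, 2, 1); releases (1, 1, 2, 2), pool now (5, 4, 4, 3)
  J2: need (2, 4, 2, 2) fits (5, 4, 4, 3); releases (0, 3, 2, 2), pool now (5, 7, 6, 5)
  J3: need (0, 3, 5, 2) fits (5, 7, 6, 5); releases (0, 1, 3, 1), pool now (5, 8, 9, 6)


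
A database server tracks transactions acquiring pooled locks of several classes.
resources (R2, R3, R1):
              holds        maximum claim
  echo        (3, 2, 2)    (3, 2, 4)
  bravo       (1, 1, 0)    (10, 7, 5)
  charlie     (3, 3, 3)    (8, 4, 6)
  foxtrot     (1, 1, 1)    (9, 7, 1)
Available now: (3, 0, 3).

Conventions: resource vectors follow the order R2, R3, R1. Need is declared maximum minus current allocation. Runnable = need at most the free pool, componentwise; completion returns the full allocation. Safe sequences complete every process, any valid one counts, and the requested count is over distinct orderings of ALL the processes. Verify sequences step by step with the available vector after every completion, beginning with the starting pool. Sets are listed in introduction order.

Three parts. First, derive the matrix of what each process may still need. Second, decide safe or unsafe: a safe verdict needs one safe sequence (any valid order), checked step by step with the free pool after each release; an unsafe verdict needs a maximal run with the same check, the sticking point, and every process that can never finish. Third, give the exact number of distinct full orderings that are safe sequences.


(1) Outstanding need per process (order R2, R3, R1):
  echo: (0, 0, 2)
  bravo: (9, 6, 5)
  charlie: (5, 1, 3)
  foxtrot: (8, 6, 0)
(2) UNSAFE.
Key observation: R3 is the bottleneck — with echo, charlie done the pool holds (9, 5, 8), short of every remaining need.
Going as far as possible: echo, charlie; after that, nothing fits. Check, step by step:
  pool = (3, 0, 3)
  echo: need (0, 0, 2) fits (3, 0, 3); releases (3, 2, 2), pool now (6, 2, 5)
  charlie: need (5, 1, 3) fits (6, 2, 5); releases (3, 3, 3), pool now (9, 5, 8)
  bravo cannot run: need (9, 6, 5) vs free (9, 5, 8) (insufficient R3)
  foxtrot cannot run: need (8, 6, 0) vs free (9, 5, 8) (insufficient R3)
Never able to finish: bravo and foxtrot.
(3) Exactly 0 of the possible complete orderings are safe sequences.


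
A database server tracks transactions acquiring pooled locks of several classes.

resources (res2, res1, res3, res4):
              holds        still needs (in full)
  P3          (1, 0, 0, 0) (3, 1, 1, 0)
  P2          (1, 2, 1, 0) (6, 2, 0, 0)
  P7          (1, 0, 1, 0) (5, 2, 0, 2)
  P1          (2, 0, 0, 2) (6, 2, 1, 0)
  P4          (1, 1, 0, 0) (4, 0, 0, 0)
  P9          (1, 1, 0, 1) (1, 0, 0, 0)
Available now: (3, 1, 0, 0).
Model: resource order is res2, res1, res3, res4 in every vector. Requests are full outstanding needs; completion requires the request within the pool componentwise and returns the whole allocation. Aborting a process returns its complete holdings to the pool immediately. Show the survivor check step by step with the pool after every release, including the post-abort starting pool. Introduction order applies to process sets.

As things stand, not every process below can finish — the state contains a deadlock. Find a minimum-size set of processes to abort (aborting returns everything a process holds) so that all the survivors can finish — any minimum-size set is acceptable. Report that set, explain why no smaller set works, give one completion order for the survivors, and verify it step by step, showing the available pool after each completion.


Abort P1.
Key observation: P2 was stuck for good until P1 gave back (2, 0, 0, 2); in the order shown it finishes at step 2.
Why nothing smaller works: aborting no one leaves the state deadlocked as given.
One survivor order: P9, P2, P3, P4, P7. Check, step by step (post-abort pool first):
  pool = (5, 1, 0, 2)
  P9: need (1, 0, 0, 0) fits (5, 1, 0, 2); releases (1, 1, 0, 1), pool now (6, 2, 0, 3)
  P2: need (6, 2, 0, 0) fits (6, 2, 0, 3); releases (1, 2, 1, 0), pool now (7, 4, 1, 3)
  P3: need (3, 1, 1, 0) fits (7, 4, 1, 3); releases (1, 0, 0, 0), pool now (8, 4, 1, 3)
  P4: need (4, 0, 0, 0) fits (8, 4, 1, 3); releases (1, 1, 0, 0), pool now (9, 5, 1, 3)
  P7: need (5, 2, 0, 2) fits (9, 5, 1, 3); releases (1, 0, 1, 0), pool now (10, 5, 2, 3)


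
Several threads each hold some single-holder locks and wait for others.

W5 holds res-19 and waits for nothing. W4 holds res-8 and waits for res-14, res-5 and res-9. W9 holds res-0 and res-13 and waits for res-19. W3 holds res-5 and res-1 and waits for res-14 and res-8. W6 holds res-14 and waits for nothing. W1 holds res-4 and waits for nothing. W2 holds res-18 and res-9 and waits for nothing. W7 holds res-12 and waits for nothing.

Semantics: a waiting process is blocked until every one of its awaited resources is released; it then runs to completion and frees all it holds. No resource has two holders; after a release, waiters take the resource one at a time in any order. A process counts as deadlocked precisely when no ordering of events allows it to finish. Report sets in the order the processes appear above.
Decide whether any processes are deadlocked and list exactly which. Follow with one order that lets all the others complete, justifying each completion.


Deadlocked: W4 and W3.
Key observation: the knot is the closed ring of waits W4 -> W3 -> W4; no other process is dragged down with it.
One completion order for the rest: W7, W6, W5, W2, W1, W9.
Verifying each step:
  W7 waits on nothing -> runs at once and releases res-12
  W6 waits on nothing -> runs at once and releases res-14
  W5 waits on nothing -> runs at once and releases res-19
  W2 waits on nothing -> runs at once and releases res-18 and res-9
  W1 waits on nothing -> runs at once and releases res-4
  W9: everything it awaited (res-19) is free; runs, freeing res-0 and res-13


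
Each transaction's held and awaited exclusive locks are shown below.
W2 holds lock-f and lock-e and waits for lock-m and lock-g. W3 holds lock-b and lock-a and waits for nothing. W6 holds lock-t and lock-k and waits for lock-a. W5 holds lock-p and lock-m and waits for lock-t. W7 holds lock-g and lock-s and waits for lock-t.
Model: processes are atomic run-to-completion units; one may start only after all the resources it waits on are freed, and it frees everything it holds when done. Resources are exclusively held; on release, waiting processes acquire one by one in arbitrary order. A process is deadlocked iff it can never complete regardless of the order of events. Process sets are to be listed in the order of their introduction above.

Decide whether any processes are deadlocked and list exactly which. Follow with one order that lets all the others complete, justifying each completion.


The deadlocked set is empty.
Key observation: the wait relation is loop-free; peeling off processes with no waits unwinds the whole state.
One completion order for the rest: W3, W6, W7, W5, W2.
Step-by-step check:
  W3: no waits; runs immediately, freeing lock-b and lock-a
  run W6 (all its waits — lock-a — are resolved); releases lock-t and lock-k
  run W7 (all its waits — lock-t — are resolved); releases lock-g and lock-s
  run W5 (all its waits — lock-t — are resolved); releases lock-p and lock-m
  run W2 (all its waits — lock-m and lock-g — are resolved); releases lock-f and lock-e


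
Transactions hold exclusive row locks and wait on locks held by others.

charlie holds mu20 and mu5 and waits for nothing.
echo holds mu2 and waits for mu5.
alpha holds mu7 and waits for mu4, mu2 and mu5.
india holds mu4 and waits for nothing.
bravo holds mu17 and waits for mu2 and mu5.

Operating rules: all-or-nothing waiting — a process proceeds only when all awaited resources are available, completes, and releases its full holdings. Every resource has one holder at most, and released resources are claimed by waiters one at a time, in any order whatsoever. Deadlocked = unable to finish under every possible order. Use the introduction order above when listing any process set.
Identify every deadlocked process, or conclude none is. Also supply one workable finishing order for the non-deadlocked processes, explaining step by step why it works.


No process is deadlocked.
Key observation: although several processes wait, no cycle exists — each chain bottoms out at a free runner.
A valid finishing order for the others: charlie, india, echo, alpha, bravo.
Walking it through:
  charlie waits on nothing -> runs at once and releases mu20 and mu5
  india waits on nothing -> runs at once and releases mu4
  run echo (all its waits — mu5 — are resolved); releases mu2
  run alpha (all its waits — mu4, mu2 and mu5 — are resolved); releases mu7
  run bravo (all its waits — mu2 and mu5 — are resolved); releases mu17


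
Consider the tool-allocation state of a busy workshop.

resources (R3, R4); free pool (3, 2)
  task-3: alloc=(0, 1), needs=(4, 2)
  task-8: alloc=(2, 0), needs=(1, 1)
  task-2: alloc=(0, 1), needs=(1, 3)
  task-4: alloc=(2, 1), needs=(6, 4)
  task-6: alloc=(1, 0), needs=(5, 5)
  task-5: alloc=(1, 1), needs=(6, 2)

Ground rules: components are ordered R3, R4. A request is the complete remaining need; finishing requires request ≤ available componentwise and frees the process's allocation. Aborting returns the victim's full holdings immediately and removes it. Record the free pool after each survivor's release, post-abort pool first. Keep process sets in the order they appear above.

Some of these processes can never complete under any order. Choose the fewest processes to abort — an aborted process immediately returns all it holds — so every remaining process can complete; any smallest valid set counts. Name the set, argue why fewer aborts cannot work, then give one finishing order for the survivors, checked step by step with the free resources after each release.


Minimum abort set: task-6.
Key observation: no ordering could ever have run task-5 before the abort of task-6; with (1, 0) back in the pool it fits at step 4.
Why nothing smaller works: aborting no one leaves the state deadlocked as given.
Survivors finish in the order: task-3, task-2, task-8, task-5, task-4. Verifying each step (pool after the aborts first):
  pool = (4, 2)
  run task-3 (needs (4, 2), free (4, 2)); after release of (0, 1) the pool is (4, 3)
  run task-2 (needs (1, 3), free (4, 3)); after release of (0, 1) the pool is (4, 4)
  run task-8 (needs (1, 1), free (4, 4)); after release of (2, 0) the pool is (6, 4)
  run task-5 (needs (6, 2), free (6, 4)); after release of (1, 1) the pool is (7, 5)
  run task-4 (needs (6, 4), free (7, 5)); after release of (2, 1) the pool is (9, 6)


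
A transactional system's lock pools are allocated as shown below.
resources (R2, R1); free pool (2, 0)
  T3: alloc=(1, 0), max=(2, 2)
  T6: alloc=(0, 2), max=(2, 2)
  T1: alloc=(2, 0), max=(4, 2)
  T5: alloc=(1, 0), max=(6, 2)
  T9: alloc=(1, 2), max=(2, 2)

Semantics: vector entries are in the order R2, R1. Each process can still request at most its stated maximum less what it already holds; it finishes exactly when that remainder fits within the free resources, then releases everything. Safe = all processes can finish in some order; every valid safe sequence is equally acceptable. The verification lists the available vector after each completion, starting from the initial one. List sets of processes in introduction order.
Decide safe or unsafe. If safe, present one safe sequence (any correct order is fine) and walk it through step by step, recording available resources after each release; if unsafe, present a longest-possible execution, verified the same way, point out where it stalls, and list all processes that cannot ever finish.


SAFE, for example via the order T6, T3, T1, T5, T9.
Key observation: reading the order forward, T6 is the first process whose need (2, 0) meets the free pool (2, 0) exactly on a resource it requests.
Verifying each step:
  pool = (2, 0)
  T6: need (2, 0) fits (2, 0); releases (0, 2), pool now (2, 2)
  T3: need (1, 2) fits (2, 2); releases (1, 0), pool now (3, 2)
  T1: need (2, 2) fits (3, 2); releases (2, 0), pool now (5, 2)
  T5: need (5, 2) fits (5, 2); releases (1, 0), pool now (6, 2)
  T9: need (1, 0) fits (6, 2); releases (1, 2), pool now (7, 4)


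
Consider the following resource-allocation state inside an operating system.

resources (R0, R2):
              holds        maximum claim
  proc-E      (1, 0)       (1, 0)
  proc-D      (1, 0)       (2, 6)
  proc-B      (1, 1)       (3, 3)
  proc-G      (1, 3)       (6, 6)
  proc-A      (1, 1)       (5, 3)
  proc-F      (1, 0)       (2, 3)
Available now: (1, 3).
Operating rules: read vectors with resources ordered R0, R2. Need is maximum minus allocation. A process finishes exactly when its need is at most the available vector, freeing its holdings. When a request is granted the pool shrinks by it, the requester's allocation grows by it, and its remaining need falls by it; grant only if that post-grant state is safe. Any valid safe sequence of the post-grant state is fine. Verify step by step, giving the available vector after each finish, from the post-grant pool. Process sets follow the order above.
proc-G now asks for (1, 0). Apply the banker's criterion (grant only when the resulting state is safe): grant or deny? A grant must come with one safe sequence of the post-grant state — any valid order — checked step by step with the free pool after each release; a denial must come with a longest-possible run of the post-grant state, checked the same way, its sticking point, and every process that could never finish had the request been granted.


DENY: after the grant no complete ordering would exist.
Key observation: after proc-E, proc-F, proc-B the pool peaks at (3, 4), and each blocked process is short somewhere: proc-D on R2; proc-G on R0; proc-A on R0.
After a pretend grant, a maximal execution: proc-E, proc-F, proc-B — then nothing else fits. Walking it through:
  pool = (0, 3)
  proc-E needs (0, 0) <= (0, 3) -> finishes; pool += (1, 0) = (1, 3)
  proc-F needs (1, 3) <= (1, 3) -> finishes; pool += (1, 0) = (2, 3)
  proc-B needs (2, 2) <= (2, 3) -> finishes; pool += (1, 1) = (3, 4)
  proc-D cannot run: need (1, 6) vs free (3, 4) (insufficient R2)
  proc-G cannot run: need (4, 3) vs free (3, 4) (insufficient R0)
  proc-A cannot run: need (4, 2) vs free (3, 4) (insufficient R0)
Post-grant, the permanently blocked set is proc-D, proc-G and proc-A.


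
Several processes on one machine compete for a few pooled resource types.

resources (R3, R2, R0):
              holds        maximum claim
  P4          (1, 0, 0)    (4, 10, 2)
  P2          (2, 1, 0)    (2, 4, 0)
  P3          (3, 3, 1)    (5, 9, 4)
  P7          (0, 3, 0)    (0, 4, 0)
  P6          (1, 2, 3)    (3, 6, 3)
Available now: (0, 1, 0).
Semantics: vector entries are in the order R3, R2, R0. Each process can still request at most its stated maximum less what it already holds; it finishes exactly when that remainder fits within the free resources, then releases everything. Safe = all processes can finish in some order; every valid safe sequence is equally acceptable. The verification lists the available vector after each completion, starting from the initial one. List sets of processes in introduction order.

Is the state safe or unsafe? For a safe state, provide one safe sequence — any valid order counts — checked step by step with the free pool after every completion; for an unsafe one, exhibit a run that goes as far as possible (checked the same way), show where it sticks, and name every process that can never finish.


The state is SAFE; one workable sequence: P7, P2, P6, P3, P4.
Key observation: at P7 the run first touches a limit — (0, 1, 0) against (0, 1, 0), exact on a resource it actually requests.
Check, step by step:
  pool = (0, 1, 0)
  P7 needs (0, 1, 0) <= (0, 1, 0) -> finishes; pool += (0, 3, 0) = (0, 4, 0)
  P2 needs (0, 3, 0) <= (0, 4, 0) -> finishes; pool += (2, 1, 0) = (2, 5, 0)
  P6 needs (2, 4, 0) <= (2, 5, 0) -> finishes; pool += (1, 2, 3) = (3, 7, 3)
  P3 needs (2, 6, 3) <= (3, 7, 3) -> finishes; pool += (3, 3, 1) = (6, 10, 4)
  P4 needs (3, 10, 2) <= (6, 10, 4) -> finishes; pool += (1, 0, 0) = (7, 10, 4)


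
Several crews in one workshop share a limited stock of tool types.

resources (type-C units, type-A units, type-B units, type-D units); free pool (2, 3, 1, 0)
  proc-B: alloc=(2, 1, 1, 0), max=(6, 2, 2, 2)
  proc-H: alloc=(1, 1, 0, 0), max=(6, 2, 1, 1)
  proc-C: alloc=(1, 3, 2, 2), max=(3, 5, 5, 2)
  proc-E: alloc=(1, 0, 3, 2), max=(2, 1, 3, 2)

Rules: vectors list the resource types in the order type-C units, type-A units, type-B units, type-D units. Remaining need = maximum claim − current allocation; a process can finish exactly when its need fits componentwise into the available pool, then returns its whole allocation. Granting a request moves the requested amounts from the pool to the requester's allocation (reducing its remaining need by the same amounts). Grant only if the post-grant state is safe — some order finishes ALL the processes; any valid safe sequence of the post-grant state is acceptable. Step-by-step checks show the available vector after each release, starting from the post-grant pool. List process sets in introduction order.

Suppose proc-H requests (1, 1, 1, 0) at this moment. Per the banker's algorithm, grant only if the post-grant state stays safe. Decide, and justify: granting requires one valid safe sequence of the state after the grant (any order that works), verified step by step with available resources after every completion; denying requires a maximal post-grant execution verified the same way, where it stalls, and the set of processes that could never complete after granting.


DENY. Granting would leave the state unsafe.
Key observation: once proc-E, proc-C finish, the pool peaks at (3, 5, 5, 4) — and every remaining process still needs more type-C units than that.
Pretend the grant happened; the run proc-E, proc-C goes as far as possible. Walking it through:
  pool = (1, 2, 0, 0)
  proc-E: need (1, 1, 0, 0) fits (1, 2, 0, 0); releases (1, 0, 3, 2), pool now (2, 2, 3, 2)
  proc-C: need (2, 2, 3, 0) fits (2, 2, 3, 2); releases (1, 3, 2, 2), pool now (3, 5, 5, 4)
  blocked: proc-B wants (4, 1, 1, 2), pool (3, 5, 5, 4) — not enough type-C units
  blocked: proc-H wants (4, 0, 0, 1), pool (3, 5, 5, 4) — not enough type-C units
Post-grant, the permanently blocked set is proc-B and proc-H.


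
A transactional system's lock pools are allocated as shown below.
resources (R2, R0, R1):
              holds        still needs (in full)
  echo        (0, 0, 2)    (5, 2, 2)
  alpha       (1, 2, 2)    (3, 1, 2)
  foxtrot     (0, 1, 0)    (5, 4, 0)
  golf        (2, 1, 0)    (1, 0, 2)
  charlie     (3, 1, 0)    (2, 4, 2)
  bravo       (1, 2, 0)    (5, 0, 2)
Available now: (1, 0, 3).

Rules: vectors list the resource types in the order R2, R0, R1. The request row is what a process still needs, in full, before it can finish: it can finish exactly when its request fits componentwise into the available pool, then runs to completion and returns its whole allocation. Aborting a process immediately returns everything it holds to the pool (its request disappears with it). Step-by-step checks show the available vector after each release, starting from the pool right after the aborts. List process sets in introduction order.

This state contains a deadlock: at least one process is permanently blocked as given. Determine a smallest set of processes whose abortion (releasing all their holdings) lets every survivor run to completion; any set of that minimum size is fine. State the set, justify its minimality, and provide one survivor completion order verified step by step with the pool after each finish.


Minimum abort set: foxtrot.
Key observation: no ordering could ever have run charlie before the abort of foxtrot; with (0, 1, 0) back in the pool it fits at step 3.
No smaller set exists: with zero aborts the deadlock remains.
One survivor order: golf, alpha, charlie, echo, bravo. Step-by-step check (post-abort pool first):
  pool = (1, 1, 3)
  golf: need (1, 0, 2) fits (1, 1, 3); releases (2, 1, 0), pool now (3, 2, 3)
  alpha: need (3, 1, 2) fits (3, 2, 3); releases (1, 2, 2), pool now (4, 4, 5)
  charlie: need (2, 4, 2) fits (4, 4, 5); releases (3, 1, 0), pool now (7, 5, 5)
  echo: need (5, 2, 2) fits (7, 5, 5); releases (0, 0, 2), pool now (7, 5, 7)
  bravo: need (5, 0, 2) fits (7, 5, 7); releases (1, 2, 0), pool now (8, 7, 7)


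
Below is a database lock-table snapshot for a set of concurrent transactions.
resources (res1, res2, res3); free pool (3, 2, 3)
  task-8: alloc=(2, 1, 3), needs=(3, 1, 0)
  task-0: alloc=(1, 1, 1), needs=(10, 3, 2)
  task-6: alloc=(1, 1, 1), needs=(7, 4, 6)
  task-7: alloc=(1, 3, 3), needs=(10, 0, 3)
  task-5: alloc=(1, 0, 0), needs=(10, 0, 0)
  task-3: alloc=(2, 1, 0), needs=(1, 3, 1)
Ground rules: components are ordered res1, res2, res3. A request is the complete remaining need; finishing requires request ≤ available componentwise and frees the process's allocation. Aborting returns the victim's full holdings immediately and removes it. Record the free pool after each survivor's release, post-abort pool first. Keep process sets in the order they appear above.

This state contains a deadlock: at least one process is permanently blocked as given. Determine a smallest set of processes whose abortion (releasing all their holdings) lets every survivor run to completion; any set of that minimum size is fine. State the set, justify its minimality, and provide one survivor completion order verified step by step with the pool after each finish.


Minimum abort set: task-0 and task-7.
Key observation: the returned (2, 4, 4) from task-0 and task-7 is what brings task-5 — unrunnable before, under any order — into play at step 4.
Minimality, checking each single-abort alternative: task-8 alone leaves task-0 blocked (short on res1); task-0 alone leaves task-7 blocked (short on res1); task-6 alone leaves task-0 blocked (short on res1); task-7 alone leaves task-0 blocked (short on res1); task-5 alone leaves task-0 blocked (short on res1); task-3 alone leaves task-0 blocked (short on res1).
The survivors complete as task-3, task-8, task-6, task-5. Step-by-step check (starting from the post-abort pool):
  pool = (5, 6, 7)
  task-3: need (1, 3, 1) fits (5, 6, 7); releases (2, 1, 0), pool now (7, 7, 7)
  task-8: need (3, 1, 0) fits (7, 7, 7); releases (2, 1, 3), pool now (9, 8, 10)
  task-6: need (7, 4, 6) fits (9, 8, 10); releases (1, 1, 1), pool now (10, 9, 11)
  task-5: need (10, 0, 0) fits (10, 9, 11); releases (1, 0, 0), pool now (11, 9, 11)


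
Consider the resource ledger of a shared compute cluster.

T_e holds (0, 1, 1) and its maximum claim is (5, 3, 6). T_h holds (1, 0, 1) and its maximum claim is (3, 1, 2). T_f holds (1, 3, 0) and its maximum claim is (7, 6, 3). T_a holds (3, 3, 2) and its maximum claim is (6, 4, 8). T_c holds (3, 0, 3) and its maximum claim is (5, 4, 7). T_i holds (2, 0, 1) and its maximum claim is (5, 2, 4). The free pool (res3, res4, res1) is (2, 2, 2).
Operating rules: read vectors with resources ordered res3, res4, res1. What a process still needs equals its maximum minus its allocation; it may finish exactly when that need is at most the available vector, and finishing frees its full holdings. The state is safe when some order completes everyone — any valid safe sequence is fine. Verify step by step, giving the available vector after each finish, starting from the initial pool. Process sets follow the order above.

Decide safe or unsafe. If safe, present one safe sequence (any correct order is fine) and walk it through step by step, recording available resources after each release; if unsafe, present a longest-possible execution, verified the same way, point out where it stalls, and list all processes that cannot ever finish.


UNSAFE — no complete ordering exists.
Key observation: after T_h, T_i the pool peaks at (5, 2, 4), and each blocked process is short somewhere: T_e on res1; T_f on res3, res4; T_a on res1; T_c on res4.
Going as far as possible: T_h, T_i; after that, nothing fits. Step-by-step check:
  pool = (2, 2, 2)
  T_h needs (2, 1, 1) <= (2, 2, 2) -> finishes; pool += (1, 0, 1) = (3, 2, 3)
  T_i needs (3, 2, 3) <= (3, 2, 3) -> finishes; pool += (2, 0, 1) = (5, 2, 4)
  T_e cannot run: need (5, 2, 5) vs free (5, 2, 4) (insufficient res1)
  T_f cannot run: need (6, 3, 3) vs free (5, 2, 4) (insufficient res3 and res4)
  T_a cannot run: need (3, 1, 6) vs free (5, 2, 4) (insufficient res1)
  T_c cannot run: need (2, 4, 4) vs free (5, 2, 4) (insufficient res4)
Never able to finish: T_e, T_f, T_a and T_c.


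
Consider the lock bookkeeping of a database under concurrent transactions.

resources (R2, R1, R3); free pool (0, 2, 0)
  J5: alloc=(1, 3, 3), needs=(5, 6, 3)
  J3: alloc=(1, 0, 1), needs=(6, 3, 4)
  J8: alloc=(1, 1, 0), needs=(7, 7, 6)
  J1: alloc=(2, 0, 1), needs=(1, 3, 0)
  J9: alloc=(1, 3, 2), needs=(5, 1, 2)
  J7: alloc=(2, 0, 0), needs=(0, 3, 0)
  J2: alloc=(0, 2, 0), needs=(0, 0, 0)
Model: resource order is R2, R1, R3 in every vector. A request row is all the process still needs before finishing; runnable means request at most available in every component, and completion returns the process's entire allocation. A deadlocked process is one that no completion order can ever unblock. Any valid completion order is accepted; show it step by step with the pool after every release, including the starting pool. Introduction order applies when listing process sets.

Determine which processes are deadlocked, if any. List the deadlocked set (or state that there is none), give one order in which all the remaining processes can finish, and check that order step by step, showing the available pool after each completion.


Deadlocked set: J5, J3, J8 and J9.
Key observation: no order helps: past J2, J7, J1, the free pool tops out at (4, 4, 1), below what each blocked process needs in R2.
The rest can finish in the order J2, J7, J1. Step-by-step check:
  pool = (0, 2, 0)
  run J2 (needs (0, 0, 0), free (0, 2, 0)); after release of (0, 2, 0) the pool is (0, 4, 0)
  run J7 (needs (0, 3, 0), free (0, 4, 0)); after release of (2, 0, 0) the pool is (2, 4, 0)
  run J1 (needs (1, 3, 0), free (2, 4, 0)); after release of (2, 0, 1) the pool is (4, 4, 1)
The stuck group stays short no matter what:
  J5 still needs (5, 6, 3) but only (4, 4, 1) is free — short on R2, R1 and R3
  J3 still needs (6, 3, 4) but only (4, 4, 1) is free — short on R2 and R3
  J8 still needs (7, 7, 6) but only (4, 4, 1) is free — short on R2, R1 and R3
  J9 still needs (5, 1, 2) but only (4, 4, 1) is free — short on R2 and R3
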